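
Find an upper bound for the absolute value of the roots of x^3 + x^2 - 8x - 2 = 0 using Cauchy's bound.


Cauchy's bound: all roots r satisfy |r| <= 1 + max(|a_i/a_n|) for i = 0,...,n-1
where a_n is the leading coefficient.

Coefficients: [1, 1, -8, -2]
Leading coefficient a_n = 1
Ratios |a_i/a_n|: 1, 8, 2
Maximum ratio: 8
Cauchy's bound: |r| <= 1 + 8 = 9

Upper bound = 9


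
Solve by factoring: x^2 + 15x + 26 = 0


We need two numbers that multiply to 26 and add to 15.
Those numbers are 13 and 2 (since 13 * 2 = 26 and 13 + 2 = 15).
So x^2 + 15x + 26 = (x + 13)(x + 2) = 0
Setting each factor to zero: x = -13 or x = -2

x = -13, x = -2


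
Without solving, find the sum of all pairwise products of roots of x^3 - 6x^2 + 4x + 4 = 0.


By Vieta's formulas for x^3 + bx^2 + cx + d = 0:
  r1 + r2 + r3 = -b/a = 6
  r1*r2 + r1*r3 + r2*r3 = c/a = 4
  r1*r2*r3 = -d/a = -4


Sum of pairwise products = 4


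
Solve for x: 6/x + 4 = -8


Subtract 4 from both sides: 6/x = -12
Multiply both sides by x: 6 = -12 * x
Divide by -12: x = -1/2

x = -1/2


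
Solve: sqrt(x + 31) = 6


Square both sides: x + 31 = 6^2 = 36
x = 36 - 31 = 5
x = 5
Check: sqrt(1*5 + 31) = sqrt(36) = 6 ✓

x = 5


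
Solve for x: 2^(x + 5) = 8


Express both sides with the same base.
8 = 2^3
Since the bases match, equate exponents: x + 5 = 3
So x = 3 - (5) = -2

x = -2


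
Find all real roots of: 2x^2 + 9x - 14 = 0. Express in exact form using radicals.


Using the quadratic formula: x = (-b ± sqrt(b^2 - 4ac)) / (2a)
Here a = 2, b = 9, c = -14
Discriminant = b^2 - 4ac = 9^2 - 4(2)(-14) = 81 + 112 = 193
Since discriminant = 193 > 0, there are two real roots.
x = (-9 ± sqrt(193)) / 4
Numerically: x ≈ 1.2231 or x ≈ -5.7231

x = (-9 + sqrt(193)) / 4 or x = (-9 - sqrt(193)) / 4


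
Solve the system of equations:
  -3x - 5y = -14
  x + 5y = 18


Using Cramer's rule:
Determinant D = (-3)(5) - (1)(-5) = -15 + 5 = -10
Dx = (-14)(5) - (18)(-5) = -70 + 90 = 20
Dy = (-3)(18) - (1)(-14) = -54 + 14 = -40
x = Dx/D = 20/-10 = -2
y = Dy/D = -40/-10 = 4

x = -2, y = 4


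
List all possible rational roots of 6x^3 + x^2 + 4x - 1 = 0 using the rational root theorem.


Rational root theorem: possible roots are ±p/q where:
  p divides the constant term (-1): p ∈ {1}
  q divides the leading coefficient (6): q ∈ {1, 2, 3, 6}

All possible rational roots: -1, -1/2, -1/3, -1/6, 1/6, 1/3, 1/2, 1

-1, -1/2, -1/3, -1/6, 1/6, 1/3, 1/2, 1


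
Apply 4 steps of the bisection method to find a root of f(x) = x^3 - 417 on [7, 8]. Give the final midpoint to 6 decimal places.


f(x) = x^3 - 417
f(7) = -74 < 0
f(8) = 95 > 0

Step 1: midpoint = (7.000000 + 8.000000)/2 = 7.500000
  f(7.500000) = 4.875000
  f(mid) > 0, so root is in [7.000000, 7.500000]

Step 2: midpoint = (7.000000 + 7.500000)/2 = 7.250000
  f(7.250000) = -35.921875
  f(mid) < 0, so root is in [7.250000, 7.500000]

Step 3: midpoint = (7.250000 + 7.500000)/2 = 7.375000
  f(7.375000) = -15.869141
  f(mid) < 0, so root is in [7.375000, 7.500000]

Step 4: midpoint = (7.375000 + 7.500000)/2 = 7.437500
  f(7.437500) = -5.584229
  f(mid) < 0, so root is in [7.437500, 7.500000]

midpoint = 7.437500


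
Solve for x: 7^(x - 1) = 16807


Express both sides with the same base.
16807 = 7^5
Since the bases match, equate exponents: x - 1 = 5
So x = 5 - (-1) = 6

x = 6


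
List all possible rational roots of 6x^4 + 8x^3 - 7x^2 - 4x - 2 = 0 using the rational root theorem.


Rational root theorem: possible roots are ±p/q where:
  p divides the constant term (-2): p ∈ {1, 2}
  q divides the leading coefficient (6): q ∈ {1, 2, 3, 6}

All possible rational roots: -2, -1, -2/3, -1/2, -1/3, -1/6, 1/6, 1/3, 1/2, 2/3, 1, 2

-2, -1, -2/3, -1/2, -1/3, -1/6, 1/6, 1/3, 1/2, 2/3, 1, 2


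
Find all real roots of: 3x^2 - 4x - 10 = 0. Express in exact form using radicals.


Using the quadratic formula: x = (-b ± sqrt(b^2 - 4ac)) / (2a)
Here a = 3, b = -4, c = -10
Discriminant = b^2 - 4ac = (-4)^2 - 4(3)(-10) = 16 + 120 = 136
Since discriminant = 136 > 0, there are two real roots.
x = (4 ± 2*sqrt(34)) / 6
Simplifying: x = (2 ± sqrt(34)) / 3
Numerically: x ≈ 2.6103 or x ≈ -1.2770

x = (2 + sqrt(34)) / 3 or x = (2 - sqrt(34)) / 3


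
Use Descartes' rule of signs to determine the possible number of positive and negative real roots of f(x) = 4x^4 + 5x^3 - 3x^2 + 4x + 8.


Descartes' rule of signs:

For positive roots, count sign changes in f(x) = 4x^4 + 5x^3 - 3x^2 + 4x + 8:
Signs of coefficients: +, +, -, +, +
Number of sign changes: 2
Possible positive real roots: 2, 0

For negative roots, examine f(-x) = 4x^4 - 5x^3 - 3x^2 - 4x + 8:
Signs of coefficients: +, -, -, -, +
Number of sign changes: 2
Possible negative real roots: 2, 0

Positive roots: 2 or 0; Negative roots: 2 or 0


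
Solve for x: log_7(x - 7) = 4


Convert to exponential form: x - 7 = 7^4 = 2401
x = 2401 + 7 = 2408
Check: log_7(2408 - 7) = log_7(2401) = log_7(2401) = 4 ✓

x = 2408


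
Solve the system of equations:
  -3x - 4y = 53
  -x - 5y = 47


Using Cramer's rule:
Determinant D = (-3)(-5) - (-1)(-4) = 15 - 4 = 11
Dx = (53)(-5) - (47)(-4) = -265 + 188 = -77
Dy = (-3)(47) - (-1)(53) = -141 + 53 = -88
x = Dx/D = -77/11 = -7
y = Dy/D = -88/11 = -8

x = -7, y = -8


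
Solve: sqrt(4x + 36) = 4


Square both sides: 4x + 36 = 4^2 = 16
4x = 16 - 36 = -20
x = -5
Check: sqrt(4*(-5) + 36) = sqrt(16) = 4 ✓

x = -5


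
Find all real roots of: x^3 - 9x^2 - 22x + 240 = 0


Let p(x) = x^3 - 9x^2 - 22x + 240. By the rational root theorem (leading coefficient 1), any rational root is an integer divisor of 240: try ±1, ±2, ... in turn.
Test x = 1: value = 210 ≠ 0.
Test x = -1: value = 252 ≠ 0.
Test x = 2: value = 168 ≠ 0.
Test x = -2: value = 240 ≠ 0.
Test x = 3: value = 120 ≠ 0.
Test x = -3: value = 198 ≠ 0.
Test x = 4: value = 72 ≠ 0.
Test x = -4: value = 120 ≠ 0.
Test x = 5: value = 30 ≠ 0.
Test x = -5: value = 0 ✓, so (x + 5) is a factor.
Synthetic division by (x + 5): bring down 1; 1(-5) - 9 = -14; (-14)(-5) - 22 = 48; 48(-5) + 240 = 0 → quotient x^2 - 14x + 48, remainder 0.
Solve the quadratic x^2 - 14x + 48 = 0: discriminant = (-14)^2 - 4(1)(48) = 196 - 192 = 4.
sqrt(4) = 2, so x = (14 ± 2)/2: x = 8 or x = 6.

x = -5, x = 6, x = 8


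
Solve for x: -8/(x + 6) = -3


Multiply both sides by (x + 6): -8 = -3(x + 6)
Distribute: -8 = -3x - 18
-3x = -8 + 18 = 10
x = -10/3

x = -10/3


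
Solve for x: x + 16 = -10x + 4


Starting with: x + 16 = -10x + 4
Move all x terms to left: (1 + 10)x = 4 - 16
Simplify: 11x = -12
Divide both sides by 11: x = -12/11

x = -12/11


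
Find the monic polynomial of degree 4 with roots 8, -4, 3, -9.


A monic polynomial with roots 8, -4, 3, -9 is:
p(x) = (x - 8)(x + 4)(x - 3)(x + 9)
After multiplying by (x - 8): x - 8
After multiplying by (x + 4): x^2 - 4x - 32
After multiplying by (x - 3): x^3 - 7x^2 - 20x + 96
After multiplying by (x + 9): x^4 + 2x^3 - 83x^2 - 84x + 864

x^4 + 2x^3 - 83x^2 - 84x + 864


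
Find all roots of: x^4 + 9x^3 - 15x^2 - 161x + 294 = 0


Let p(x) = x^4 + 9x^3 - 15x^2 - 161x + 294. By the rational root theorem (leading coefficient 1), any rational root is an integer divisor of 294: try ±1, ±2, ... in turn.
Test x = 1: value = 128 ≠ 0.
Test x = -1: value = 432 ≠ 0.
Test x = 2: value = 0 ✓, so (x - 2) is a factor.
Synthetic division by (x - 2): bring down 1; 1(2) + 9 = 11; 11(2) - 15 = 7; 7(2) - 161 = -147; (-147)(2) + 294 = 0 → quotient x^3 + 11x^2 + 7x - 147, remainder 0.
Continue with the quotient x^3 + 11x^2 + 7x - 147 (candidates must divide 147).
Test x = 3: value = 0 ✓, so (x - 3) is a factor.
Synthetic division by (x - 3): bring down 1; 1(3) + 11 = 14; 14(3) + 7 = 49; 49(3) - 147 = 0 → quotient x^2 + 14x + 49, remainder 0.
Solve the quadratic x^2 + 14x + 49 = 0: discriminant = 14^2 - 4(1)(49) = 196 - 196 = 0.
Discriminant = 0, so a double root: x = -14/2 = -7.
Collecting all roots found:

x = -7 (multiplicity 2), x = 2, x = 3


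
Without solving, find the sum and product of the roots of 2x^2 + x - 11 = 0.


By Vieta's formulas for ax^2 + bx + c = 0:
  Sum of roots = -b/a
  Product of roots = c/a

Here a = 2, b = 1, c = -11
Sum = -(1)/2 = -1/2
Product = -11/2 = -11/2

Sum = -1/2, Product = -11/2


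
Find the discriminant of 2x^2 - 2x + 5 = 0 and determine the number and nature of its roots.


For ax^2 + bx + c = 0, discriminant D = b^2 - 4ac
Here a = 2, b = -2, c = 5
D = (-2)^2 - 4(2)(5) = 4 - 40 = -36

D = -36 < 0
The equation has no real roots (2 complex conjugate roots).

Discriminant = -36, no real roots (2 complex conjugate roots)


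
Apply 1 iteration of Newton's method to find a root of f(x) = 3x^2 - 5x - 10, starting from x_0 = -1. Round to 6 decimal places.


Newton's method: x_(n+1) = x_n - f(x_n)/f'(x_n)
f(x) = 3x^2 - 5x - 10
f'(x) = 6x - 5

Iteration 1:
  f(-1.000000) = -2.000000
  f'(-1.000000) = -11.000000
  x_1 = -1.000000 - (-2.000000)/(-11.000000) = -1.181818

x_1 = -1.181818


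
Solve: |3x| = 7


An absolute value equation |expr| = 7 gives two cases:
Case 1: 3x = 7
  3x = 7, so x = 7/3
Case 2: 3x = -7
  3x = -7, so x = -7/3

x = -7/3, x = 7/3


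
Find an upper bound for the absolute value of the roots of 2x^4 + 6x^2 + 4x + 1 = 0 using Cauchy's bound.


Cauchy's bound: all roots r satisfy |r| <= 1 + max(|a_i/a_n|) for i = 0,...,n-1
where a_n is the leading coefficient.

Coefficients: [2, 0, 6, 4, 1]
Leading coefficient a_n = 2
Ratios |a_i/a_n|: 0, 3, 2, 1/2
Maximum ratio: 3
Cauchy's bound: |r| <= 1 + 3 = 4

Upper bound = 4


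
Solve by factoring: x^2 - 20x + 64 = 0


We need two numbers that multiply to 64 and add to -20.
Those numbers are -4 and -16 (since (-4) * (-16) = 64 and (-4) + (-16) = -20).
So x^2 - 20x + 64 = (x - 4)(x - 16) = 0
Setting each factor to zero: x = 4 or x = 16

x = 4, x = 16


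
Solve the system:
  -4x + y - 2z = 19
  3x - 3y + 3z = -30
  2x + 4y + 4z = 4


Using Cramer's rule. Expand each determinant along the first row.
D  = (-4)*[(-3)*4 - 3*4] - 1*[3*4 - 3*2] + (-2)*[3*4 - (-3)*2]
  = (-4)*(-24) - 1*(6) + (-2)*(18) = 54
Dx = 19*[(-3)*4 - 3*4] - 1*[(-30)*4 - 3*4] + (-2)*[(-30)*4 - (-3)*4]
  = 19*(-24) - 1*(-132) + (-2)*(-108) = -108
Dy = (-4)*[(-30)*4 - 3*4] - 19*[3*4 - 3*2] + (-2)*[3*4 - (-30)*2]
  = (-4)*(-132) - 19*(6) + (-2)*(72) = 270
Dz = (-4)*[(-3)*4 - (-30)*4] - 1*[3*4 - (-30)*2] + 19*[3*4 - (-3)*2]
  = (-4)*(108) - 1*(72) + 19*(18) = -162
x = Dx/D = -108/54 = -2, y = Dy/D = 270/54 = 5, z = Dz/D = -162/54 = -3
Check eq1: (-4)(-2) + (1)(5) + (-2)(-3) = 19 = 19 ✓
Check eq2: (3)(-2) + (-3)(5) + (3)(-3) = -30 = -30 ✓
Check eq3: (2)(-2) + (4)(5) + (4)(-3) = 4 = 4 ✓

x = -2, y = 5, z = -3


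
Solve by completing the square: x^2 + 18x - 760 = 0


Start: x^2 + 18x - 760 = 0
Move constant: x^2 + 18x = 760
Half of 18 is 9, squared is 81
Add 81 to both sides: x^2 + 18x + 81 = 841
(x + 9)^2 = 841
x + 9 = ±29
x = -9 + 29 = 20 or x = -9 - 29 = -38

x = -38, x = 20


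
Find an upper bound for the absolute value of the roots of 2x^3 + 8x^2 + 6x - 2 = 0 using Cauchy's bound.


Cauchy's bound: all roots r satisfy |r| <= 1 + max(|a_i/a_n|) for i = 0,...,n-1
where a_n is the leading coefficient.

Coefficients: [2, 8, 6, -2]
Leading coefficient a_n = 2
Ratios |a_i/a_n|: 4, 3, 1
Maximum ratio: 4
Cauchy's bound: |r| <= 1 + 4 = 5

Upper bound = 5


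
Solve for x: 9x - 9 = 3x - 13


Starting with: 9x - 9 = 3x - 13
Move all x terms to left: (9 - 3)x = -13 + 9
Simplify: 6x = -4
Divide both sides by 6: x = -2/3

x = -2/3


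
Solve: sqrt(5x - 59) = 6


Square both sides: 5x - 59 = 6^2 = 36
5x = 36 + 59 = 95
x = 19
Check: sqrt(5*19 - 59) = sqrt(36) = 6 ✓

x = 19


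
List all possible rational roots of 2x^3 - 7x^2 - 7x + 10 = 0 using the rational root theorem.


Rational root theorem: possible roots are ±p/q where:
  p divides the constant term (10): p ∈ {1, 2, 5, 10}
  q divides the leading coefficient (2): q ∈ {1, 2}

All possible rational roots: -10, -5, -5/2, -2, -1, -1/2, 1/2, 1, 2, 5/2, 5, 10

-10, -5, -5/2, -2, -1, -1/2, 1/2, 1, 2, 5/2, 5, 10


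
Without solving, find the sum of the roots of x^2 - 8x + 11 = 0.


By Vieta's formulas for ax^2 + bx + c = 0:
  Sum of roots = -b/a
  Product of roots = c/a

Here a = 1, b = -8, c = 11
Sum = -(-8)/1 = 8
Product = 11/1 = 11

Sum = 8


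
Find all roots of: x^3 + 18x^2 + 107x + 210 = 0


Let p(x) = x^3 + 18x^2 + 107x + 210. By the rational root theorem (leading coefficient 1), any rational root is an integer divisor of 210: try ±1, ±2, ... in turn.
Test x = 1: value = 336 ≠ 0.
Test x = -1: value = 120 ≠ 0.
Test x = 2: value = 504 ≠ 0.
Test x = -2: value = 60 ≠ 0.
Test x = 3: value = 720 ≠ 0.
Test x = -3: value = 24 ≠ 0.
Test x = 5: value = 1320 ≠ 0.
Test x = -5: value = 0 ✓, so (x + 5) is a factor.
Synthetic division by (x + 5): bring down 1; 1(-5) + 18 = 13; 13(-5) + 107 = 42; 42(-5) + 210 = 0 → quotient x^2 + 13x + 42, remainder 0.
Solve the quadratic x^2 + 13x + 42 = 0: discriminant = 13^2 - 4(1)(42) = 169 - 168 = 1.
sqrt(1) = 1, so x = (-13 ± 1)/2: x = -6 or x = -7.
Collecting all roots found:

x = -7, x = -6, x = -5


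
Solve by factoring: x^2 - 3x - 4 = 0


We need two numbers that multiply to -4 and add to -3.
Those numbers are -4 and 1 (since (-4) * 1 = -4 and (-4) + 1 = -3).
So x^2 - 3x - 4 = (x - 4)(x + 1) = 0
Setting each factor to zero: x = 4 or x = -1

x = -1, x = 4


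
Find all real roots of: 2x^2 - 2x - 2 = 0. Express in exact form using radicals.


Using the quadratic formula: x = (-b ± sqrt(b^2 - 4ac)) / (2a)
Here a = 2, b = -2, c = -2
Discriminant = b^2 - 4ac = (-2)^2 - 4(2)(-2) = 4 + 16 = 20
Since discriminant = 20 > 0, there are two real roots.
x = (2 ± 2*sqrt(5)) / 4
Simplifying: x = (1 ± sqrt(5)) / 2
Numerically: x ≈ 1.6180 or x ≈ -0.6180

x = (1 + sqrt(5)) / 2 or x = (1 - sqrt(5)) / 2


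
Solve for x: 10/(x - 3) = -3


Multiply both sides by (x - 3): 10 = -3(x - 3)
Distribute: 10 = -3x + 9
-3x = 10 - 9 = 1
x = -1/3

x = -1/3


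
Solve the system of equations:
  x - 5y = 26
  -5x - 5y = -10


Using Cramer's rule:
Determinant D = (1)(-5) - (-5)(-5) = -5 - 25 = -30
Dx = (26)(-5) - (-10)(-5) = -130 - 50 = -180
Dy = (1)(-10) - (-5)(26) = -10 + 130 = 120
x = Dx/D = -180/-30 = 6
y = Dy/D = 120/-30 = -4

x = 6, y = -4


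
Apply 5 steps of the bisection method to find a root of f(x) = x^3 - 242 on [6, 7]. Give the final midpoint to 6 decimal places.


f(x) = x^3 - 242
f(6) = -26 < 0
f(7) = 101 > 0

Step 1: midpoint = (6.000000 + 7.000000)/2 = 6.500000
  f(6.500000) = 32.625000
  f(mid) > 0, so root is in [6.000000, 6.500000]

Step 2: midpoint = (6.000000 + 6.500000)/2 = 6.250000
  f(6.250000) = 2.140625
  f(mid) > 0, so root is in [6.000000, 6.250000]

Step 3: midpoint = (6.000000 + 6.250000)/2 = 6.125000
  f(6.125000) = -12.216797
  f(mid) < 0, so root is in [6.125000, 6.250000]

Step 4: midpoint = (6.125000 + 6.250000)/2 = 6.187500
  f(6.187500) = -5.110596
  f(mid) < 0, so root is in [6.187500, 6.250000]

Step 5: midpoint = (6.187500 + 6.250000)/2 = 6.218750
  f(6.218750) = -1.503204
  f(mid) < 0, so root is in [6.218750, 6.250000]

midpoint = 6.218750


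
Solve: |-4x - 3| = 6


An absolute value equation |expr| = 6 gives two cases:
Case 1: -4x - 3 = 6
  -4x = 9, so x = -9/4
Case 2: -4x - 3 = -6
  -4x = -3, so x = 3/4

x = -9/4, x = 3/4


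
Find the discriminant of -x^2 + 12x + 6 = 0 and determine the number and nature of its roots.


For ax^2 + bx + c = 0, discriminant D = b^2 - 4ac
Here a = -1, b = 12, c = 6
D = (12)^2 - 4(-1)(6) = 144 + 24 = 168

D = 168 > 0 but not a perfect square
The equation has 2 distinct real irrational roots.

Discriminant = 168, 2 distinct real irrational roots


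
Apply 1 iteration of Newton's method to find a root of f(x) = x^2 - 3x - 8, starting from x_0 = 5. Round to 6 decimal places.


Newton's method: x_(n+1) = x_n - f(x_n)/f'(x_n)
f(x) = x^2 - 3x - 8
f'(x) = 2x - 3

Iteration 1:
  f(5.000000) = 2.000000
  f'(5.000000) = 7.000000
  x_1 = 5.000000 - (2.000000)/(7.000000) = 4.714286

x_1 = 4.714286


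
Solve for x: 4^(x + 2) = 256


Express both sides with the same base.
256 = 4^4
Since the bases match, equate exponents: x + 2 = 4
So x = 4 - (2) = 2

x = 2


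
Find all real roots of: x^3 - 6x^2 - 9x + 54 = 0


Let p(x) = x^3 - 6x^2 - 9x + 54. By the rational root theorem (leading coefficient 1), any rational root is an integer divisor of 54: try ±1, ±2, ... in turn.
Test x = 1: value = 40 ≠ 0.
Test x = -1: value = 56 ≠ 0.
Test x = 2: value = 20 ≠ 0.
Test x = -2: value = 40 ≠ 0.
Test x = 3: value = 0 ✓, so (x - 3) is a factor.
Synthetic division by (x - 3): bring down 1; 1(3) - 6 = -3; (-3)(3) - 9 = -18; (-18)(3) + 54 = 0 → quotient x^2 - 3x - 18, remainder 0.
Solve the quadratic x^2 - 3x - 18 = 0: discriminant = (-3)^2 - 4(1)(-18) = 9 + 72 = 81.
sqrt(81) = 9, so x = (3 ± 9)/2: x = 6 or x = -3.

x = -3, x = 3, x = 6


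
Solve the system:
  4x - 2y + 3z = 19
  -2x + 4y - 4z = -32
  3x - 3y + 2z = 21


Using Cramer's rule. Expand each determinant along the first row.
D  = 4*[4*2 - (-4)*(-3)] - (-2)*[(-2)*2 - (-4)*3] + 3*[(-2)*(-3) - 4*3]
  = 4*(-4) - (-2)*(8) + 3*(-6) = -18
Dx = 19*[4*2 - (-4)*(-3)] - (-2)*[(-32)*2 - (-4)*21] + 3*[(-32)*(-3) - 4*21]
  = 19*(-4) - (-2)*(20) + 3*(12) = 0
Dy = 4*[(-32)*2 - (-4)*21] - 19*[(-2)*2 - (-4)*3] + 3*[(-2)*21 - (-32)*3]
  = 4*(20) - 19*(8) + 3*(54) = 90
Dz = 4*[4*21 - (-32)*(-3)] - (-2)*[(-2)*21 - (-32)*3] + 19*[(-2)*(-3) - 4*3]
  = 4*(-12) - (-2)*(54) + 19*(-6) = -54
x = Dx/D = 0/-18 = 0, y = Dy/D = 90/-18 = -5, z = Dz/D = -54/-18 = 3
Check eq1: (4)(0) + (-2)(-5) + (3)(3) = 19 = 19 ✓
Check eq2: (-2)(0) + (4)(-5) + (-4)(3) = -32 = -32 ✓
Check eq3: (3)(0) + (-3)(-5) + (2)(3) = 21 = 21 ✓

x = 0, y = -5, z = 3


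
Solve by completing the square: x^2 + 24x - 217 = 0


Start: x^2 + 24x - 217 = 0
Move constant: x^2 + 24x = 217
Half of 24 is 12, squared is 144
Add 144 to both sides: x^2 + 24x + 144 = 361
(x + 12)^2 = 361
x + 12 = ±19
x = -12 + 19 = 7 or x = -12 - 19 = -31

x = -31, x = 7


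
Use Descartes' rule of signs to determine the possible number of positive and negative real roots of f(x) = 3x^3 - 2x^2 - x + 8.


Descartes' rule of signs:

For positive roots, count sign changes in f(x) = 3x^3 - 2x^2 - x + 8:
Signs of coefficients: +, -, -, +
Number of sign changes: 2
Possible positive real roots: 2, 0

For negative roots, examine f(-x) = -3x^3 - 2x^2 + x + 8:
Signs of coefficients: -, -, +, +
Number of sign changes: 1
Possible negative real roots: 1

Positive roots: 2 or 0; Negative roots: 1


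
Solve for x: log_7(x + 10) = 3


Convert to exponential form: x + 10 = 7^3 = 343
x = 343 - 10 = 333
Check: log_7(333 + 10) = log_7(343) = log_7(343) = 3 ✓

x = 333


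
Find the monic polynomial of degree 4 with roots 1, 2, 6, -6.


A monic polynomial with roots 1, 2, 6, -6 is:
p(x) = (x - 1)(x - 2)(x - 6)(x + 6)
After multiplying by (x - 1): x - 1
After multiplying by (x - 2): x^2 - 3x + 2
After multiplying by (x - 6): x^3 - 9x^2 + 20x - 12
After multiplying by (x + 6): x^4 - 3x^3 - 34x^2 + 108x - 72

x^4 - 3x^3 - 34x^2 + 108x - 72


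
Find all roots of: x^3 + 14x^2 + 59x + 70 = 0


Let p(x) = x^3 + 14x^2 + 59x + 70. By the rational root theorem (leading coefficient 1), any rational root is an integer divisor of 70: try ±1, ±2, ... in turn.
Test x = 1: value = 144 ≠ 0.
Test x = -1: value = 24 ≠ 0.
Test x = 2: value = 252 ≠ 0.
Test x = -2: value = 0 ✓, so (x + 2) is a factor.
Synthetic division by (x + 2): bring down 1; 1(-2) + 14 = 12; 12(-2) + 59 = 35; 35(-2) + 70 = 0 → quotient x^2 + 12x + 35, remainder 0.
Solve the quadratic x^2 + 12x + 35 = 0: discriminant = 12^2 - 4(1)(35) = 144 - 140 = 4.
sqrt(4) = 2, so x = (-12 ± 2)/2: x = -5 or x = -7.
Collecting all roots found:

x = -7, x = -5, x = -2


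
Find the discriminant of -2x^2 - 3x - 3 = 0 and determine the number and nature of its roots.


For ax^2 + bx + c = 0, discriminant D = b^2 - 4ac
Here a = -2, b = -3, c = -3
D = (-3)^2 - 4(-2)(-3) = 9 - 24 = -15

D = -15 < 0
The equation has no real roots (2 complex conjugate roots).

Discriminant = -15, no real roots (2 complex conjugate roots)


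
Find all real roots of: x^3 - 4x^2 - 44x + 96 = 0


Let p(x) = x^3 - 4x^2 - 44x + 96. By the rational root theorem (leading coefficient 1), any rational root is an integer divisor of 96: try ±1, ±2, ... in turn.
Test x = 1: value = 49 ≠ 0.
Test x = -1: value = 135 ≠ 0.
Test x = 2: value = 0 ✓, so (x - 2) is a factor.
Synthetic division by (x - 2): bring down 1; 1(2) - 4 = -2; (-2)(2) - 44 = -48; (-48)(2) + 96 = 0 → quotient x^2 - 2x - 48, remainder 0.
Solve the quadratic x^2 - 2x - 48 = 0: discriminant = (-2)^2 - 4(1)(-48) = 4 + 192 = 196.
sqrt(196) = 14, so x = (2 ± 14)/2: x = 8 or x = -6.

x = -6, x = 2, x = 8


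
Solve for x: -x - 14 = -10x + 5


Starting with: -x - 14 = -10x + 5
Move all x terms to left: (-1 + 10)x = 5 + 14
Simplify: 9x = 19
Divide both sides by 9: x = 19/9

x = 19/9


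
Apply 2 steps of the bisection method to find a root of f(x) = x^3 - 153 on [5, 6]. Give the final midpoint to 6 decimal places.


f(x) = x^3 - 153
f(5) = -28 < 0
f(6) = 63 > 0

Step 1: midpoint = (5.000000 + 6.000000)/2 = 5.500000
  f(5.500000) = 13.375000
  f(mid) > 0, so root is in [5.000000, 5.500000]

Step 2: midpoint = (5.000000 + 5.500000)/2 = 5.250000
  f(5.250000) = -8.296875
  f(mid) < 0, so root is in [5.250000, 5.500000]

midpoint = 5.250000


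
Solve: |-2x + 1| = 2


An absolute value equation |expr| = 2 gives two cases:
Case 1: -2x + 1 = 2
  -2x = 1, so x = -1/2
Case 2: -2x + 1 = -2
  -2x = -3, so x = 3/2

x = -1/2, x = 3/2


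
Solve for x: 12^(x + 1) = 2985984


Express both sides with the same base.
2985984 = 12^6
Since the bases match, equate exponents: x + 1 = 6
So x = 6 - (1) = 5

x = 5


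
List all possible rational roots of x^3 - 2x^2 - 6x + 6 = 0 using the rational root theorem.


Rational root theorem: possible roots are ±p/q where:
  p divides the constant term (6): p ∈ {1, 2, 3, 6}
  q divides the leading coefficient (1): q ∈ {1}

All possible rational roots: -6, -3, -2, -1, 1, 2, 3, 6

-6, -3, -2, -1, 1, 2, 3, 6


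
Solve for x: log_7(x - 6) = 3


Convert to exponential form: x - 6 = 7^3 = 343
x = 343 + 6 = 349
Check: log_7(349 - 6) = log_7(343) = log_7(343) = 3 ✓

x = 349


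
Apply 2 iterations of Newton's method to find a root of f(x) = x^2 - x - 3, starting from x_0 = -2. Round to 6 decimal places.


Newton's method: x_(n+1) = x_n - f(x_n)/f'(x_n)
f(x) = x^2 - x - 3
f'(x) = 2x - 1

Iteration 1:
  f(-2.000000) = 3.000000
  f'(-2.000000) = -5.000000
  x_1 = -2.000000 - (3.000000)/(-5.000000) = -1.400000

Iteration 2:
  f(-1.400000) = 0.360000
  f'(-1.400000) = -3.800000
  x_2 = -1.400000 - (0.360000)/(-3.800000) = -1.305263

x_2 = -1.305263


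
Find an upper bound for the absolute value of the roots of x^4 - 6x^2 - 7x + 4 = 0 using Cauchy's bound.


Cauchy's bound: all roots r satisfy |r| <= 1 + max(|a_i/a_n|) for i = 0,...,n-1
where a_n is the leading coefficient.

Coefficients: [1, 0, -6, -7, 4]
Leading coefficient a_n = 1
Ratios |a_i/a_n|: 0, 6, 7, 4
Maximum ratio: 7
Cauchy's bound: |r| <= 1 + 7 = 8

Upper bound = 8


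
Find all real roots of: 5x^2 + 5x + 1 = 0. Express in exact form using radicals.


Using the quadratic formula: x = (-b ± sqrt(b^2 - 4ac)) / (2a)
Here a = 5, b = 5, c = 1
Discriminant = b^2 - 4ac = 5^2 - 4(5)(1) = 25 - 20 = 5
Since discriminant = 5 > 0, there are two real roots.
x = (-5 ± sqrt(5)) / 10
Numerically: x ≈ -0.2764 or x ≈ -0.7236

x = (-5 + sqrt(5)) / 10 or x = (-5 - sqrt(5)) / 10


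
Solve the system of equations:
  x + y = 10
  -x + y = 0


Using Cramer's rule:
Determinant D = (1)(1) - (-1)(1) = 1 + 1 = 2
Dx = (10)(1) - (0)(1) = 10 - 0 = 10
Dy = (1)(0) - (-1)(10) = 0 + 10 = 10
x = Dx/D = 10/2 = 5
y = Dy/D = 10/2 = 5

x = 5, y = 5


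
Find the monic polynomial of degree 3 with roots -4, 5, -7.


A monic polynomial with roots -4, 5, -7 is:
p(x) = (x + 4)(x - 5)(x + 7)
After multiplying by (x + 4): x + 4
After multiplying by (x - 5): x^2 - x - 20
After multiplying by (x + 7): x^3 + 6x^2 - 27x - 140

x^3 + 6x^2 - 27x - 140


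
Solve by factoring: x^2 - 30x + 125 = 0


We need two numbers that multiply to 125 and add to -30.
Those numbers are -5 and -25 (since (-5) * (-25) = 125 and (-5) + (-25) = -30).
So x^2 - 30x + 125 = (x - 5)(x - 25) = 0
Setting each factor to zero: x = 5 or x = 25

x = 5, x = 25


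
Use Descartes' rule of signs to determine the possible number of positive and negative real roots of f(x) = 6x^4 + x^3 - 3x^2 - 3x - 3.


Descartes' rule of signs:

For positive roots, count sign changes in f(x) = 6x^4 + x^3 - 3x^2 - 3x - 3:
Signs of coefficients: +, +, -, -, -
Number of sign changes: 1
Possible positive real roots: 1

For negative roots, examine f(-x) = 6x^4 - x^3 - 3x^2 + 3x - 3:
Signs of coefficients: +, -, -, +, -
Number of sign changes: 3
Possible negative real roots: 3, 1

Positive roots: 1; Negative roots: 3 or 1


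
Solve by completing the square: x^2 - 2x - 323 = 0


Start: x^2 - 2x - 323 = 0
Move constant: x^2 - 2x = 323
Half of -2 is -1, squared is 1
Add 1 to both sides: x^2 - 2x + 1 = 324
(x - 1)^2 = 324
x - 1 = ±18
x = 1 + 18 = 19 or x = 1 - 18 = -17

x = -17, x = 19


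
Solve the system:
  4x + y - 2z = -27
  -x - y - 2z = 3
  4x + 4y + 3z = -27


Using Cramer's rule. Expand each determinant along the first row.
D  = 4*[(-1)*3 - (-2)*4] - 1*[(-1)*3 - (-2)*4] + (-2)*[(-1)*4 - (-1)*4]
  = 4*(5) - 1*(5) + (-2)*(0) = 15
Dx = (-27)*[(-1)*3 - (-2)*4] - 1*[3*3 - (-2)*(-27)] + (-2)*[3*4 - (-1)*(-27)]
  = (-27)*(5) - 1*(-45) + (-2)*(-15) = -60
Dy = 4*[3*3 - (-2)*(-27)] - (-27)*[(-1)*3 - (-2)*4] + (-2)*[(-1)*(-27) - 3*4]
  = 4*(-45) - (-27)*(5) + (-2)*(15) = -75
Dz = 4*[(-1)*(-27) - 3*4] - 1*[(-1)*(-27) - 3*4] + (-27)*[(-1)*4 - (-1)*4]
  = 4*(15) - 1*(15) + (-27)*(0) = 45
x = Dx/D = -60/15 = -4, y = Dy/D = -75/15 = -5, z = Dz/D = 45/15 = 3
Check eq1: (4)(-4) + (1)(-5) + (-2)(3) = -27 = -27 ✓
Check eq2: (-1)(-4) + (-1)(-5) + (-2)(3) = 3 = 3 ✓
Check eq3: (4)(-4) + (4)(-5) + (3)(3) = -27 = -27 ✓

x = -4, y = -5, z = 3


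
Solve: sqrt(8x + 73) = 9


Square both sides: 8x + 73 = 9^2 = 81
8x = 81 - 73 = 8
x = 1
Check: sqrt(8*1 + 73) = sqrt(81) = 9 ✓

x = 1


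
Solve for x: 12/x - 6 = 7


Subtract -6 from both sides: 12/x = 13
Multiply both sides by x: 12 = 13 * x
Divide by 13: x = 12/13

x = 12/13


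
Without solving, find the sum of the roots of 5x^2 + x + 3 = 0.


By Vieta's formulas for ax^2 + bx + c = 0:
  Sum of roots = -b/a
  Product of roots = c/a

Here a = 5, b = 1, c = 3
Sum = -(1)/5 = -1/5
Product = 3/5 = 3/5

Sum = -1/5


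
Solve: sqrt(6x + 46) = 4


Square both sides: 6x + 46 = 4^2 = 16
6x = 16 - 46 = -30
x = -5
Check: sqrt(6*(-5) + 46) = sqrt(16) = 4 ✓

x = -5


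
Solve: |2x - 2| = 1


An absolute value equation |expr| = 1 gives two cases:
Case 1: 2x - 2 = 1
  2x = 3, so x = 3/2
Case 2: 2x - 2 = -1
  2x = 1, so x = 1/2

x = 1/2, x = 3/2


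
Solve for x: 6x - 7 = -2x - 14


Starting with: 6x - 7 = -2x - 14
Move all x terms to left: (6 + 2)x = -14 + 7
Simplify: 8x = -7
Divide both sides by 8: x = -7/8

x = -7/8


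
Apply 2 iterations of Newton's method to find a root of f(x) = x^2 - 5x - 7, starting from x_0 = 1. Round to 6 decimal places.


Newton's method: x_(n+1) = x_n - f(x_n)/f'(x_n)
f(x) = x^2 - 5x - 7
f'(x) = 2x - 5

Iteration 1:
  f(1.000000) = -11.000000
  f'(1.000000) = -3.000000
  x_1 = 1.000000 - (-11.000000)/(-3.000000) = -2.666667

Iteration 2:
  f(-2.666667) = 13.444444
  f'(-2.666667) = -10.333333
  x_2 = -2.666667 - (13.444444)/(-10.333333) = -1.365591

x_2 = -1.365591


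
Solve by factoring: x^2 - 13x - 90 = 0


We need two numbers that multiply to -90 and add to -13.
Those numbers are -18 and 5 (since (-18) * 5 = -90 and (-18) + 5 = -13).
So x^2 - 13x - 90 = (x - 18)(x + 5) = 0
Setting each factor to zero: x = 18 or x = -5

x = -5, x = 18


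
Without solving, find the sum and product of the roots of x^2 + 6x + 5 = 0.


By Vieta's formulas for ax^2 + bx + c = 0:
  Sum of roots = -b/a
  Product of roots = c/a

Here a = 1, b = 6, c = 5
Sum = -(6)/1 = -6
Product = 5/1 = 5

Sum = -6, Product = 5


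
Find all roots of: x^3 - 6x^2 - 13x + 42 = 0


Let p(x) = x^3 - 6x^2 - 13x + 42. By the rational root theorem (leading coefficient 1), any rational root is an integer divisor of 42: try ±1, ±2, ... in turn.
Test x = 1: value = 24 ≠ 0.
Test x = -1: value = 48 ≠ 0.
Test x = 2: value = 0 ✓, so (x - 2) is a factor.
Synthetic division by (x - 2): bring down 1; 1(2) - 6 = -4; (-4)(2) - 13 = -21; (-21)(2) + 42 = 0 → quotient x^2 - 4x - 21, remainder 0.
Solve the quadratic x^2 - 4x - 21 = 0: discriminant = (-4)^2 - 4(1)(-21) = 16 + 84 = 100.
sqrt(100) = 10, so x = (4 ± 10)/2: x = 7 or x = -3.
Collecting all roots found:

x = -3, x = 2, x = 7


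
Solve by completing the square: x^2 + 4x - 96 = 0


Start: x^2 + 4x - 96 = 0
Move constant: x^2 + 4x = 96
Half of 4 is 2, squared is 4
Add 4 to both sides: x^2 + 4x + 4 = 100
(x + 2)^2 = 100
x + 2 = ±10
x = -2 + 10 = 8 or x = -2 - 10 = -12

x = -12, x = 8


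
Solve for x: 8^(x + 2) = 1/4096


Express both sides with the same base.
1/4096 = 8^(-4)
Since the bases match, equate exponents: x + 2 = -4
So x = -4 - (2) = -6

x = -6


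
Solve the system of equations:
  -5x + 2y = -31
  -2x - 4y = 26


Using Cramer's rule:
Determinant D = (-5)(-4) - (-2)(2) = 20 + 4 = 24
Dx = (-31)(-4) - (26)(2) = 124 - 52 = 72
Dy = (-5)(26) - (-2)(-31) = -130 - 62 = -192
x = Dx/D = 72/24 = 3
y = Dy/D = -192/24 = -8

x = 3, y = -8


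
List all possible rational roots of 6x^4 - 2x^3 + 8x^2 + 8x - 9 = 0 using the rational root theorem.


Rational root theorem: possible roots are ±p/q where:
  p divides the constant term (-9): p ∈ {1, 3, 9}
  q divides the leading coefficient (6): q ∈ {1, 2, 3, 6}

All possible rational roots: -9, -9/2, -3, -3/2, -1, -1/2, -1/3, -1/6, 1/6, 1/3, 1/2, 1, 3/2, 3, 9/2, 9

-9, -9/2, -3, -3/2, -1, -1/2, -1/3, -1/6, 1/6, 1/3, 1/2, 1, 3/2, 3, 9/2, 9


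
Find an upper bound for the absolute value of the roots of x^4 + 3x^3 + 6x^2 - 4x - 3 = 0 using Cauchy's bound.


Cauchy's bound: all roots r satisfy |r| <= 1 + max(|a_i/a_n|) for i = 0,...,n-1
where a_n is the leading coefficient.

Coefficients: [1, 3, 6, -4, -3]
Leading coefficient a_n = 1
Ratios |a_i/a_n|: 3, 6, 4, 3
Maximum ratio: 6
Cauchy's bound: |r| <= 1 + 6 = 7

Upper bound = 7


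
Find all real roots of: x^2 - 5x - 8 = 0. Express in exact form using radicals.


Using the quadratic formula: x = (-b ± sqrt(b^2 - 4ac)) / (2a)
Here a = 1, b = -5, c = -8
Discriminant = b^2 - 4ac = (-5)^2 - 4(1)(-8) = 25 + 32 = 57
Since discriminant = 57 > 0, there are two real roots.
x = (5 ± sqrt(57)) / 2
Numerically: x ≈ 6.2749 or x ≈ -1.2749

x = (5 + sqrt(57)) / 2 or x = (5 - sqrt(57)) / 2


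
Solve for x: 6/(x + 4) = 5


Multiply both sides by (x + 4): 6 = 5(x + 4)
Distribute: 6 = 5x + 20
5x = 6 - 20 = -14
x = -14/5

x = -14/5


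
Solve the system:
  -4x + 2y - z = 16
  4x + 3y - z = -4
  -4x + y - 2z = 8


Using Cramer's rule. Expand each determinant along the first row.
D  = (-4)*[3*(-2) - (-1)*1] - 2*[4*(-2) - (-1)*(-4)] + (-1)*[4*1 - 3*(-4)]
  = (-4)*(-5) - 2*(-12) + (-1)*(16) = 28
Dx = 16*[3*(-2) - (-1)*1] - 2*[(-4)*(-2) - (-1)*8] + (-1)*[(-4)*1 - 3*8]
  = 16*(-5) - 2*(16) + (-1)*(-28) = -84
Dy = (-4)*[(-4)*(-2) - (-1)*8] - 16*[4*(-2) - (-1)*(-4)] + (-1)*[4*8 - (-4)*(-4)]
  = (-4)*(16) - 16*(-12) + (-1)*(16) = 112
Dz = (-4)*[3*8 - (-4)*1] - 2*[4*8 - (-4)*(-4)] + 16*[4*1 - 3*(-4)]
  = (-4)*(28) - 2*(16) + 16*(16) = 112
x = Dx/D = -84/28 = -3, y = Dy/D = 112/28 = 4, z = Dz/D = 112/28 = 4
Check eq1: (-4)(-3) + (2)(4) + (-1)(4) = 16 = 16 ✓
Check eq2: (4)(-3) + (3)(4) + (-1)(4) = -4 = -4 ✓
Check eq3: (-4)(-3) + (1)(4) + (-2)(4) = 8 = 8 ✓

x = -3, y = 4, z = 4


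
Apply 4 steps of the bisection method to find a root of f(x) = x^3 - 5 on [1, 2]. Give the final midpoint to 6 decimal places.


f(x) = x^3 - 5
f(1) = -4 < 0
f(2) = 3 > 0

Step 1: midpoint = (1.000000 + 2.000000)/2 = 1.500000
  f(1.500000) = -1.625000
  f(mid) < 0, so root is in [1.500000, 2.000000]

Step 2: midpoint = (1.500000 + 2.000000)/2 = 1.750000
  f(1.750000) = 0.359375
  f(mid) > 0, so root is in [1.500000, 1.750000]

Step 3: midpoint = (1.500000 + 1.750000)/2 = 1.625000
  f(1.625000) = -0.708984
  f(mid) < 0, so root is in [1.625000, 1.750000]

Step 4: midpoint = (1.625000 + 1.750000)/2 = 1.687500
  f(1.687500) = -0.194580
  f(mid) < 0, so root is in [1.687500, 1.750000]

midpoint = 1.687500


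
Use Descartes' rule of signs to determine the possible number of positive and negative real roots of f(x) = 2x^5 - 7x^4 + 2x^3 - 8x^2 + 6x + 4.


Descartes' rule of signs:

For positive roots, count sign changes in f(x) = 2x^5 - 7x^4 + 2x^3 - 8x^2 + 6x + 4:
Signs of coefficients: +, -, +, -, +, +
Number of sign changes: 4
Possible positive real roots: 4, 2, 0

For negative roots, examine f(-x) = -2x^5 - 7x^4 - 2x^3 - 8x^2 - 6x + 4:
Signs of coefficients: -, -, -, -, -, +
Number of sign changes: 1
Possible negative real roots: 1

Positive roots: 4 or 2 or 0; Negative roots: 1


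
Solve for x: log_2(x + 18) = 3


Convert to exponential form: x + 18 = 2^3 = 8
x = 8 - 18 = -10
Check: log_2(-10 + 18) = log_2(8) = log_2(8) = 3 ✓

x = -10


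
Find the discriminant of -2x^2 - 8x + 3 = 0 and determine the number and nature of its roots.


For ax^2 + bx + c = 0, discriminant D = b^2 - 4ac
Here a = -2, b = -8, c = 3
D = (-8)^2 - 4(-2)(3) = 64 + 24 = 88

D = 88 > 0 but not a perfect square
The equation has 2 distinct real irrational roots.

Discriminant = 88, 2 distinct real irrational roots


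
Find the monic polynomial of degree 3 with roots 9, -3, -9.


A monic polynomial with roots 9, -3, -9 is:
p(x) = (x - 9)(x + 3)(x + 9)
After multiplying by (x - 9): x - 9
After multiplying by (x + 3): x^2 - 6x - 27
After multiplying by (x + 9): x^3 + 3x^2 - 81x - 243

x^3 + 3x^2 - 81x - 243


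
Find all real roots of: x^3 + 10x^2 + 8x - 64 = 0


Let p(x) = x^3 + 10x^2 + 8x - 64. By the rational root theorem (leading coefficient 1), any rational root is an integer divisor of 64: try ±1, ±2, ... in turn.
Test x = 1: value = -45 ≠ 0.
Test x = -1: value = -63 ≠ 0.
Test x = 2: value = 0 ✓, so (x - 2) is a factor.
Synthetic division by (x - 2): bring down 1; 1(2) + 10 = 12; 12(2) + 8 = 32; 32(2) - 64 = 0 → quotient x^2 + 12x + 32, remainder 0.
Solve the quadratic x^2 + 12x + 32 = 0: discriminant = 12^2 - 4(1)(32) = 144 - 128 = 16.
sqrt(16) = 4, so x = (-12 ± 4)/2: x = -4 or x = -8.

x = -8, x = -4, x = 2


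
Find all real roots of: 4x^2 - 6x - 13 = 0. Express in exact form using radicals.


Using the quadratic formula: x = (-b ± sqrt(b^2 - 4ac)) / (2a)
Here a = 4, b = -6, c = -13
Discriminant = b^2 - 4ac = (-6)^2 - 4(4)(-13) = 36 + 208 = 244
Since discriminant = 244 > 0, there are two real roots.
x = (6 ± 2*sqrt(61)) / 8
Simplifying: x = (3 ± sqrt(61)) / 4
Numerically: x ≈ 2.7026 or x ≈ -1.2026

x = (3 + sqrt(61)) / 4 or x = (3 - sqrt(61)) / 4


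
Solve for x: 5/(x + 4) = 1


Multiply both sides by (x + 4): 5 = 1(x + 4)
Distribute: 5 = x + 4
x = 5 - 4 = 1
x = 1

x = 1


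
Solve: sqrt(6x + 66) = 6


Square both sides: 6x + 66 = 6^2 = 36
6x = 36 - 66 = -30
x = -5
Check: sqrt(6*(-5) + 66) = sqrt(36) = 6 ✓

x = -5


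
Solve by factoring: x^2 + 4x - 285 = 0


We need two numbers that multiply to -285 and add to 4.
Those numbers are -15 and 19 (since (-15) * 19 = -285 and (-15) + 19 = 4).
So x^2 + 4x - 285 = (x - 15)(x + 19) = 0
Setting each factor to zero: x = 15 or x = -19

x = -19, x = 15


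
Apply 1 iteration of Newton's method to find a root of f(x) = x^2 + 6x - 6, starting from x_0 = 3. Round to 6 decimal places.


Newton's method: x_(n+1) = x_n - f(x_n)/f'(x_n)
f(x) = x^2 + 6x - 6
f'(x) = 2x + 6

Iteration 1:
  f(3.000000) = 21.000000
  f'(3.000000) = 12.000000
  x_1 = 3.000000 - (21.000000)/(12.000000) = 1.250000

x_1 = 1.250000


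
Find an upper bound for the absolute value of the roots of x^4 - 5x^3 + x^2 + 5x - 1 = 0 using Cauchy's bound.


Cauchy's bound: all roots r satisfy |r| <= 1 + max(|a_i/a_n|) for i = 0,...,n-1
where a_n is the leading coefficient.

Coefficients: [1, -5, 1, 5, -1]
Leading coefficient a_n = 1
Ratios |a_i/a_n|: 5, 1, 5, 1
Maximum ratio: 5
Cauchy's bound: |r| <= 1 + 5 = 6

Upper bound = 6


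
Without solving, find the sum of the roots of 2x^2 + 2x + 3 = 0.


By Vieta's formulas for ax^2 + bx + c = 0:
  Sum of roots = -b/a
  Product of roots = c/a

Here a = 2, b = 2, c = 3
Sum = -(2)/2 = -1
Product = 3/2 = 3/2

Sum = -1


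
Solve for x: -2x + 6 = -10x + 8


Starting with: -2x + 6 = -10x + 8
Move all x terms to left: (-2 + 10)x = 8 - 6
Simplify: 8x = 2
Divide both sides by 8: x = 1/4

x = 1/4


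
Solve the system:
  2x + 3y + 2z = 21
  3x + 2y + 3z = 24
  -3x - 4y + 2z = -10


Using Cramer's rule. Expand each determinant along the first row.
D  = 2*[2*2 - 3*(-4)] - 3*[3*2 - 3*(-3)] + 2*[3*(-4) - 2*(-3)]
  = 2*(16) - 3*(15) + 2*(-6) = -25
Dx = 21*[2*2 - 3*(-4)] - 3*[24*2 - 3*(-10)] + 2*[24*(-4) - 2*(-10)]
  = 21*(16) - 3*(78) + 2*(-76) = -50
Dy = 2*[24*2 - 3*(-10)] - 21*[3*2 - 3*(-3)] + 2*[3*(-10) - 24*(-3)]
  = 2*(78) - 21*(15) + 2*(42) = -75
Dz = 2*[2*(-10) - 24*(-4)] - 3*[3*(-10) - 24*(-3)] + 21*[3*(-4) - 2*(-3)]
  = 2*(76) - 3*(42) + 21*(-6) = -100
x = Dx/D = -50/-25 = 2, y = Dy/D = -75/-25 = 3, z = Dz/D = -100/-25 = 4
Check eq1: (2)(2) + (3)(3) + (2)(4) = 21 = 21 ✓
Check eq2: (3)(2) + (2)(3) + (3)(4) = 24 = 24 ✓
Check eq3: (-3)(2) + (-4)(3) + (2)(4) = -10 = -10 ✓

x = 2, y = 3, z = 4


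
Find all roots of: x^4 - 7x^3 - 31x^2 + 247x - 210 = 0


Let p(x) = x^4 - 7x^3 - 31x^2 + 247x - 210. By the rational root theorem (leading coefficient 1), any rational root is an integer divisor of 210: try ±1, ±2, ... in turn.
Test x = 1: value = 0 ✓, so (x - 1) is a factor.
Synthetic division by (x - 1): bring down 1; 1(1) - 7 = -6; (-6)(1) - 31 = -37; (-37)(1) + 247 = 210; 210(1) - 210 = 0 → quotient x^3 - 6x^2 - 37x + 210, remainder 0.
Continue with the quotient x^3 - 6x^2 - 37x + 210 (candidates must divide 210; re-test x = 1 first in case it repeats).
Test x = 1: value = 168 ≠ 0.
Test x = -1: value = 240 ≠ 0.
Test x = 2: value = 120 ≠ 0.
Test x = -2: value = 252 ≠ 0.
Test x = 3: value = 72 ≠ 0.
Test x = -3: value = 240 ≠ 0.
Test x = 5: value = 0 ✓, so (x - 5) is a factor.
Synthetic division by (x - 5): bring down 1; 1(5) - 6 = -1; (-1)(5) - 37 = -42; (-42)(5) + 210 = 0 → quotient x^2 - x - 42, remainder 0.
Solve the quadratic x^2 - x - 42 = 0: discriminant = (-1)^2 - 4(1)(-42) = 1 + 168 = 169.
sqrt(169) = 13, so x = (1 ± 13)/2: x = 7 or x = -6.
Collecting all roots found:

x = -6, x = 1, x = 5, x = 7


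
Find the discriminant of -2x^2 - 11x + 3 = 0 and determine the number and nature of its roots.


For ax^2 + bx + c = 0, discriminant D = b^2 - 4ac
Here a = -2, b = -11, c = 3
D = (-11)^2 - 4(-2)(3) = 121 + 24 = 145

D = 145 > 0 but not a perfect square
The equation has 2 distinct real irrational roots.

Discriminant = 145, 2 distinct real irrational roots


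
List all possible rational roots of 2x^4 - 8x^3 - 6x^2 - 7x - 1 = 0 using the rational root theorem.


Rational root theorem: possible roots are ±p/q where:
  p divides the constant term (-1): p ∈ {1}
  q divides the leading coefficient (2): q ∈ {1, 2}

All possible rational roots: -1, -1/2, 1/2, 1

-1, -1/2, 1/2, 1


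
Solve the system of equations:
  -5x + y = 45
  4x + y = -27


Using Cramer's rule:
Determinant D = (-5)(1) - (4)(1) = -5 - 4 = -9
Dx = (45)(1) - (-27)(1) = 45 + 27 = 72
Dy = (-5)(-27) - (4)(45) = 135 - 180 = -45
x = Dx/D = 72/-9 = -8
y = Dy/D = -45/-9 = 5

x = -8, y = 5


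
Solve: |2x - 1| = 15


An absolute value equation |expr| = 15 gives two cases:
Case 1: 2x - 1 = 15
  2x = 16, so x = 8
Case 2: 2x - 1 = -15
  2x = -14, so x = -7

x = -7, x = 8
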